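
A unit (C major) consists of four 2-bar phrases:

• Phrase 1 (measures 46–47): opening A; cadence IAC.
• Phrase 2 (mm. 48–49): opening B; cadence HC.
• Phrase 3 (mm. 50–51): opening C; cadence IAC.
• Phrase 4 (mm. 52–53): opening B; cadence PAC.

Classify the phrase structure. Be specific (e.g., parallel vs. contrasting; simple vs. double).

contrasting double period

Four phrases in two halves: the first half (bars 46–49) ends with a half cadence, the second (mm. 50–53) with a perfect authentic cadence — a large antecedent–consequent pair, i.e. a double period.
Phrase 3 begins with different material from phrase 1, making it contrasting.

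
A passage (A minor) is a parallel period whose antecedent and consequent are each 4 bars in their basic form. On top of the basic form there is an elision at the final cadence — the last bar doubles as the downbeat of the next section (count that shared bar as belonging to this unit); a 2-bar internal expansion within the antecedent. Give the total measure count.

10 measures

Basic parallel period: 4 + 4 = 8 bars.
8 (basic form) + 2 (internal expansion) = 10.
The elision shares a bar with the next section but does not change this unit's count.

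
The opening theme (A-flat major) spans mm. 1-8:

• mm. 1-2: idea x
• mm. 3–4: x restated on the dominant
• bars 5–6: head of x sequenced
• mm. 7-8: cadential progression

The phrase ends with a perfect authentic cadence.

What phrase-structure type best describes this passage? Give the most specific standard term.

sentence

Basic idea (bars 1–2) + its repetition (mm. 3–4) form the presentation; fragmentation and cadence (mm. 5–8) form the continuation — the 8-bar whole is a sentence.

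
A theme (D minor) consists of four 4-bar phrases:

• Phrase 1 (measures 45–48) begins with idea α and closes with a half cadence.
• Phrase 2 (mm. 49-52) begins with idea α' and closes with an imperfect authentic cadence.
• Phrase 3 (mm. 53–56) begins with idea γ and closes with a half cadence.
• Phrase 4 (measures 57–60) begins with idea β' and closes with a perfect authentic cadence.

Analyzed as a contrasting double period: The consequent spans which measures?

measures 53–60

In a double period the four phrases pair into a large antecedent (phrases 1–2, ending imperfect authentic cadence) and a large consequent (phrases 3–4, ending perfect authentic cadence). The consequent spans mm. 53-60.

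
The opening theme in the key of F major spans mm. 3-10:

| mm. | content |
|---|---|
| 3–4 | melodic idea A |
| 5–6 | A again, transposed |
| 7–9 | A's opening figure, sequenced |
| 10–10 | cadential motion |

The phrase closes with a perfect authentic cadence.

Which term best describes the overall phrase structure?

Basic idea (mm. 3-4) + its repetition (bars 5-6) form the presentation; fragmentation and cadence (bars 7–10) form the continuation — the 8-bar whole is a sentence.

sentence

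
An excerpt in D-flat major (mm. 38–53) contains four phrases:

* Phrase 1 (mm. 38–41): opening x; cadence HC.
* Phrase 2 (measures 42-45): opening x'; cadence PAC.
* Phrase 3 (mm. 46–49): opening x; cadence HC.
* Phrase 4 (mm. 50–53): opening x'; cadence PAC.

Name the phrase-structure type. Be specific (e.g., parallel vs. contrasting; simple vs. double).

repeated period

The cadence pattern HC–PAC–HC–PAC is weak–strong twice, and phrases 3–4 restate phrases 1–2: a period heard twice, not a double period (which would end weakly at phrase 2).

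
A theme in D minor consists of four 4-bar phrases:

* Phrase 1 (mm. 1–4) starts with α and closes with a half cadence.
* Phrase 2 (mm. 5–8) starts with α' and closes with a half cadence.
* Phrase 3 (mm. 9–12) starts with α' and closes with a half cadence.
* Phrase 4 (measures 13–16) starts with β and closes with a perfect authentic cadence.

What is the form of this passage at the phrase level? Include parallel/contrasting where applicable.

parallel double period

Four phrases in two halves: the first half (mm. 1–8) ends with a half cadence, the second (bars 9–16) with a perfect authentic cadence — a large antecedent–consequent pair, i.e. a double period.
Phrase 3 begins with the same material as phrase 1, making it parallel.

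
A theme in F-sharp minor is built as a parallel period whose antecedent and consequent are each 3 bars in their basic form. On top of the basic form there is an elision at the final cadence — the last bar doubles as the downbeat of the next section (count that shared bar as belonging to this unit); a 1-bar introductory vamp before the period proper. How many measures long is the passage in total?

Basic parallel period: 3 + 3 = 6 bars.
6 (basic form) + 1 (introduction) = 7.
The elision shares a bar with the next section but does not change this unit's count.

7 measures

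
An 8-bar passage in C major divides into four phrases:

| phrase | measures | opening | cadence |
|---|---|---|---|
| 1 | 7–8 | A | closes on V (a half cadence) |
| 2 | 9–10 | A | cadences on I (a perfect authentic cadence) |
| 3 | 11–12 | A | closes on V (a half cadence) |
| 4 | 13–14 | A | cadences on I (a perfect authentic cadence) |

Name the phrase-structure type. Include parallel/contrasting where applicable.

The cadence pattern HC–PAC–HC–PAC is weak–strong twice, and phrases 3–4 restate phrases 1–2: a period heard twice, not a double period (which would end weakly at phrase 2).

repeated period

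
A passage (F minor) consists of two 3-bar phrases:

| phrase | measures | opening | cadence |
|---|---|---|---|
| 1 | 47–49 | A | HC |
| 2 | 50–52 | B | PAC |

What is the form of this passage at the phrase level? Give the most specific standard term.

contrasting period

Phrase 1 ends with a half cadence (weaker) and phrase 2 with a perfect authentic cadence (stronger): antecedent + consequent = a period.
The two phrases open with different material (A / B), so the period is contrasting.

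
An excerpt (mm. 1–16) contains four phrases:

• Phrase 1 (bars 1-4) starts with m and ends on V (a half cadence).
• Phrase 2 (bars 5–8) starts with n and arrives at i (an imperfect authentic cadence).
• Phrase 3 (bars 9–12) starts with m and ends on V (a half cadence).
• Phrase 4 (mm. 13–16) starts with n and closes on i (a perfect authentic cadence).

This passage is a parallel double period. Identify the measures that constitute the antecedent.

In a double period the four phrases pair into a large antecedent (phrases 1–2, ending imperfect authentic cadence) and a large consequent (phrases 3–4, ending perfect authentic cadence). The antecedent spans bars 1-8.

measures 1–8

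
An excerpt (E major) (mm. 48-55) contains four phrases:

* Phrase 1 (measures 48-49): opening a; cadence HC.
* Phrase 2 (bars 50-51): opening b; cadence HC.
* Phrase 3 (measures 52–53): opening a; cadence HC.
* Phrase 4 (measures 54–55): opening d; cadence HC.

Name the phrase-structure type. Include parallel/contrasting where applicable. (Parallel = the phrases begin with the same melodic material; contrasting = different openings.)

Phrase 4 ends with a half cadence, no stronger than phrase 2's half cadence, so the four phrases do not form a double period; nor do phrases 3–4 duplicate 1–2, so it is not a repeated period. With no phrase reaching a conclusive cadence, the passage is a phrase group.

phrase group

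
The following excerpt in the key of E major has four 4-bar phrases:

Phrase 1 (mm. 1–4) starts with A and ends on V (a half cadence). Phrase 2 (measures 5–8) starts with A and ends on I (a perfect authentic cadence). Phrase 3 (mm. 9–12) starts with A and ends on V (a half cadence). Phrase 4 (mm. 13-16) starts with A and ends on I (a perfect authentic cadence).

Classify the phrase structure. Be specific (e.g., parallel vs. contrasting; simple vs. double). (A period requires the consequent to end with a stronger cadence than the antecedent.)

repeated period

The cadence pattern HC–PAC–HC–PAC is weak–strong twice, and phrases 3–4 restate phrases 1–2: a period heard twice, not a double period (which would end weakly at phrase 2).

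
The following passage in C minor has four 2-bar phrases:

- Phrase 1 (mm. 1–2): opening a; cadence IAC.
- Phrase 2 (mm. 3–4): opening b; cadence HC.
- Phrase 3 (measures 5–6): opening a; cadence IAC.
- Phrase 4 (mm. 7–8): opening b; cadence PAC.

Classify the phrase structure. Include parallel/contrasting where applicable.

parallel double period

Four phrases in two halves: the first half (bars 1-4) ends with a half cadence, the second (mm. 5–8) with a perfect authentic cadence — a large antecedent–consequent pair, i.e. a double period.
Phrase 3 begins with the same material as phrase 1, making it parallel.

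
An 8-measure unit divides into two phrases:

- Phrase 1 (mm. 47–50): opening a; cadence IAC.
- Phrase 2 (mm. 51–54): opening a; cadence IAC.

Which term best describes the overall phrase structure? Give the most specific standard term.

Both phrases have the same opening (a) and the same cadence (imperfect authentic cadence): the second is a restatement, not a consequent, so this is a repeated phrase rather than a period.

repeated phrase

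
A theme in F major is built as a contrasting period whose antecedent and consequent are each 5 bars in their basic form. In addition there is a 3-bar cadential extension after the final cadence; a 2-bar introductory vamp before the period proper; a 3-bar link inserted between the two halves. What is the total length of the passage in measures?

18 measures

Basic contrasting period: 5 + 5 = 10 bars.
10 (basic form) + 3 (cadential extension) + 2 (introduction) + 3 (link) = 18.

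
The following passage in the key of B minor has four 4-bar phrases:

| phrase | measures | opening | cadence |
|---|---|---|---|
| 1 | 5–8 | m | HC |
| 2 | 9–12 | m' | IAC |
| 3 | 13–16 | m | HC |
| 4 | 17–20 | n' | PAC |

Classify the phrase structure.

parallel double period

Four phrases in two halves: the first half (mm. 5–12) ends with an imperfect authentic cadence, the second (bars 13–20) with a perfect authentic cadence — a large antecedent–consequent pair, i.e. a double period.
Phrase 3 begins with the same material as phrase 1, making it parallel.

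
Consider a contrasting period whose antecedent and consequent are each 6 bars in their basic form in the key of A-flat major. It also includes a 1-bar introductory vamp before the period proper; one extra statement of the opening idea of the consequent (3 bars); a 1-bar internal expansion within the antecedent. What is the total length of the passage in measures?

17 measures

Basic contrasting period: 6 + 6 = 12 bars.
12 (basic form) + 1 (introduction) + 3 (extra statement) + 1 (internal expansion) = 17.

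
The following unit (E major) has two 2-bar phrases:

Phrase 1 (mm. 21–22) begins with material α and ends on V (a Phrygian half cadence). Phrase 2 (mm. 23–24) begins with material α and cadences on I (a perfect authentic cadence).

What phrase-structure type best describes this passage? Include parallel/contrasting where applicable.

Phrase 1 ends with a Phrygian half cadence (weaker) and phrase 2 with a perfect authentic cadence (stronger): antecedent + consequent = a period.
The two phrases open with the same material (α / α), so the period is parallel.

parallel period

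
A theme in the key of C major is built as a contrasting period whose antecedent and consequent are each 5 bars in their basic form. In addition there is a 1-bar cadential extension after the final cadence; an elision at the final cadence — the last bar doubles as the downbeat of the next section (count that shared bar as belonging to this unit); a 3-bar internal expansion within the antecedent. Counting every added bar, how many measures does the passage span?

Basic contrasting period: 5 + 5 = 10 bars.
10 (basic form) + 1 (cadential extension) + 3 (internal expansion) = 14.
The elision shares a bar with the next section but does not change this unit's count.

14 measures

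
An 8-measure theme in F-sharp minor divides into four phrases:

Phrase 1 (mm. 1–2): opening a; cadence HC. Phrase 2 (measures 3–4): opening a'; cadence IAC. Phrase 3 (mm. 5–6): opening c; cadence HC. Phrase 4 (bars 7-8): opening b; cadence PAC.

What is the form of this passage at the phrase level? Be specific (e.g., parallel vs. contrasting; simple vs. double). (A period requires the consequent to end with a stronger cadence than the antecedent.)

contrasting double period

Four phrases in two halves: the first half (mm. 1–4) ends with an imperfect authentic cadence, the second (bars 5-8) with a perfect authentic cadence — a large antecedent–consequent pair, i.e. a double period.
Phrase 3 begins with different material from phrase 1, making it contrasting.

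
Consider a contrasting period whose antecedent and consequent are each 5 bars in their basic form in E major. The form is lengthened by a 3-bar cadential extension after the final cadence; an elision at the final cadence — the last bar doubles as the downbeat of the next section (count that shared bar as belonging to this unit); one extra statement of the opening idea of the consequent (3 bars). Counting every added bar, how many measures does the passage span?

Basic contrasting period: 5 + 5 = 10 bars.
10 (basic form) + 3 (cadential extension) + 3 (extra statement) = 16.
The elision shares a bar with the next section but does not change this unit's count.

16 measures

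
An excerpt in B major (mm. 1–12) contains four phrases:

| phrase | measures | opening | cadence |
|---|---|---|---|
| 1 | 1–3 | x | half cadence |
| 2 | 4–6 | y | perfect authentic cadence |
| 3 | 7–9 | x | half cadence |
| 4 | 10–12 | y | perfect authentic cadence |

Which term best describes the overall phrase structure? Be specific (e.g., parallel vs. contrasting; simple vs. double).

repeated period

The cadence pattern HC–PAC–HC–PAC is weak–strong twice, and phrases 3–4 restate phrases 1–2: a period heard twice, not a double period (which would end weakly at phrase 2).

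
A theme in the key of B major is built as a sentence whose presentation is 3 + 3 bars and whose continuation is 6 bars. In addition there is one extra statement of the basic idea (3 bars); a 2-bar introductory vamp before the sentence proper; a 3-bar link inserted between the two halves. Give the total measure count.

20 measures

Basic sentence: 3 + 3 + 6 = 12 bars.
12 (basic form) + 3 (extra statement) + 2 (introduction) + 3 (link) = 20.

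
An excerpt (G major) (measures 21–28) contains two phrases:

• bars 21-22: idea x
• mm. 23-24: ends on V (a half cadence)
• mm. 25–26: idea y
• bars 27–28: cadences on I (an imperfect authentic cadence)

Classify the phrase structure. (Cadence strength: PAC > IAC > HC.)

Phrase 1 ends with a half cadence (weaker) and phrase 2 with an imperfect authentic cadence (stronger): antecedent + consequent = a period.
The two phrases open with different material (x / y), so the period is contrasting.

contrasting period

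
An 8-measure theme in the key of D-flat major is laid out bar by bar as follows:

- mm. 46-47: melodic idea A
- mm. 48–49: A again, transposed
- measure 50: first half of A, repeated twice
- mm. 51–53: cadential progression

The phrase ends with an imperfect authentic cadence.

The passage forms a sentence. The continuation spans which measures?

measures 50–53

After the presentation (measures 46–49), the continuation covers the fragmentation through the cadence: mm. 50-53.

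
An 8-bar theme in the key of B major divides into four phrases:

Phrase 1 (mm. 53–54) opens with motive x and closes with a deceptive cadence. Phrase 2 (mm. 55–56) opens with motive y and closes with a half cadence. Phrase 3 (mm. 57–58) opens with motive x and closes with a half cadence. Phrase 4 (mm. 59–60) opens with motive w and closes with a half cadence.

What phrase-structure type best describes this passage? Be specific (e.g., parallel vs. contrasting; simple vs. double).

Phrase 4 ends with a half cadence, no stronger than phrase 2's half cadence, so the four phrases do not form a double period; nor do phrases 3–4 duplicate 1–2, so it is not a repeated period. With no phrase reaching a conclusive cadence, the passage is a phrase group.

phrase group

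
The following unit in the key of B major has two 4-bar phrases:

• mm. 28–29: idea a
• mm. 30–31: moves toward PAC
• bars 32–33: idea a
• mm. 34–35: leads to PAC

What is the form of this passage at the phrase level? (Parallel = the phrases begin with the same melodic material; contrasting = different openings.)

Both phrases have the same opening (a) and the same cadence (perfect authentic cadence): the second is a restatement, not a consequent, so this is a repeated phrase rather than a period.

repeated phrase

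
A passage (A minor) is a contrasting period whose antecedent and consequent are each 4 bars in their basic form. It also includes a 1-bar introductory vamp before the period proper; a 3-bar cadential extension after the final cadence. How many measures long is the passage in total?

Basic contrasting period: 4 + 4 = 8 bars.
8 (basic form) + 1 (introduction) + 3 (cadential extension) = 12.

12 measures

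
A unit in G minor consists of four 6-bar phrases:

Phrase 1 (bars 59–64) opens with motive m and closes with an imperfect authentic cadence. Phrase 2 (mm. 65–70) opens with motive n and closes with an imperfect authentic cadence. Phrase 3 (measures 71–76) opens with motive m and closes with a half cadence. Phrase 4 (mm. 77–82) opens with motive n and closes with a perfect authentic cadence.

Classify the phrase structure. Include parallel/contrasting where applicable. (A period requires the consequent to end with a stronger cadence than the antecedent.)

Four phrases in two halves: the first half (bars 59-70) ends with an imperfect authentic cadence, the second (measures 71–82) with a perfect authentic cadence — a large antecedent–consequent pair, i.e. a double period.
Phrase 3 begins with the same material as phrase 1, making it parallel.

parallel double period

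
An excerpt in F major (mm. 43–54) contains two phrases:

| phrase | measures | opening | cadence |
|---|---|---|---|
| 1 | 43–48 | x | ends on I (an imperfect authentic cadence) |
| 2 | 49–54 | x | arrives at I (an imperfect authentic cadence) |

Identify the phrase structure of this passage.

repeated phrase

Both phrases have the same opening (x) and the same cadence (imperfect authentic cadence): the second is a restatement, not a consequent, so this is a repeated phrase rather than a period.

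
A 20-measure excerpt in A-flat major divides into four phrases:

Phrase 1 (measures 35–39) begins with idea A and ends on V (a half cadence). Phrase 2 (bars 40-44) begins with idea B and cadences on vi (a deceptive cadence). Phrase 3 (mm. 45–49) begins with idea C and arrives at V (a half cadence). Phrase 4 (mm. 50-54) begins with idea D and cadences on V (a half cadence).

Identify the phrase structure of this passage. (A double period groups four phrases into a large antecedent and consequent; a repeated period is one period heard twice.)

phrase group

Phrase 4 ends with a half cadence, no stronger than phrase 2's deceptive cadence, so the four phrases do not form a double period; nor do phrases 3–4 duplicate 1–2, so it is not a repeated period. With no phrase reaching a conclusive cadence, the passage is a phrase group.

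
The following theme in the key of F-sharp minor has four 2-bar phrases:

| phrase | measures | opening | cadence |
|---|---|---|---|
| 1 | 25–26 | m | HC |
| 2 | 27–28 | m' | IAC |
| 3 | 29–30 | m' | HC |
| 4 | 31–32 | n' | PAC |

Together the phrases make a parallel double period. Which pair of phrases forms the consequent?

phrases 3 and 4

In a double period the first pair of phrases (ending imperfect authentic cadence) is the large antecedent and the second pair (ending perfect authentic cadence) is the large consequent; the consequent is phrases 3 and 4.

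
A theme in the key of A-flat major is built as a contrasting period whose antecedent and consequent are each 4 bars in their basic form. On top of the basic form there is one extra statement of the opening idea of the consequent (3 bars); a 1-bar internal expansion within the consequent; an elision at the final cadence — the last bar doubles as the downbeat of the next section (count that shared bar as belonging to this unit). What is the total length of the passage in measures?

12 measures

Basic contrasting period: 4 + 4 = 8 bars.
8 (basic form) + 3 (extra statement) + 1 (internal expansion) = 12.
The elision shares a bar with the next section but does not change this unit's count.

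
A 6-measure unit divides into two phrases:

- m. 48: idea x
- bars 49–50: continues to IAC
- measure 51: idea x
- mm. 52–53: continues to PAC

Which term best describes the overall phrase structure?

Phrase 1 ends with an imperfect authentic cadence (weaker) and phrase 2 with a perfect authentic cadence (stronger): antecedent + consequent = a period.
The two phrases open with the same material (x / x), so the period is parallel.

parallel period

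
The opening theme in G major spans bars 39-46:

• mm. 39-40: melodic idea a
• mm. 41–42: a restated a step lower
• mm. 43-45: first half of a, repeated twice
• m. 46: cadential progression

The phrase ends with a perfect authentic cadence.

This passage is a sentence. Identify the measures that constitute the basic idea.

The presentation of a sentence is the basic idea (mm. 39-40) plus its repetition (bars 41–42); the basic idea is therefore bars 39–40.

measures 39–40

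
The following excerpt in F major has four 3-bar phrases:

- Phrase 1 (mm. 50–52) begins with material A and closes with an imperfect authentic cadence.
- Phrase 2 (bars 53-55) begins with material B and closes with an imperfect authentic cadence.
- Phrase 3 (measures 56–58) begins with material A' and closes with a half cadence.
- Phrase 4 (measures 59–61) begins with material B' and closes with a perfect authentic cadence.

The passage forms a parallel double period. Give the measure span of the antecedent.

In a double period the first pair of phrases (ending imperfect authentic cadence) is the large antecedent and the second pair (ending perfect authentic cadence) is the large consequent; the antecedent is measures 50–55.

measures 50–55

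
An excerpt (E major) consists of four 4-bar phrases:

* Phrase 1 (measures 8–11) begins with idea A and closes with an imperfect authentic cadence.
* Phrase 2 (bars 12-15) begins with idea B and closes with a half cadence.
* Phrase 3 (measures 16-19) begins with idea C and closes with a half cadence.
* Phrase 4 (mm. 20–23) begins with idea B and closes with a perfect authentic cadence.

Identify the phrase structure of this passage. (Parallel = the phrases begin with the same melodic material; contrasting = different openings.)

contrasting double period

Four phrases in two halves: the first half (bars 8-15) ends with a half cadence, the second (measures 16-23) with a perfect authentic cadence — a large antecedent–consequent pair, i.e. a double period.
Phrase 3 begins with different material from phrase 1, making it contrasting.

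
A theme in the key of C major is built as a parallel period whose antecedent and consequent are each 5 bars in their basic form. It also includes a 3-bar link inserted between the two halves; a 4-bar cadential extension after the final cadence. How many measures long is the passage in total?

Basic parallel period: 5 + 5 = 10 bars.
10 (basic form) + 3 (link) + 4 (cadential extension) = 17.

17 measures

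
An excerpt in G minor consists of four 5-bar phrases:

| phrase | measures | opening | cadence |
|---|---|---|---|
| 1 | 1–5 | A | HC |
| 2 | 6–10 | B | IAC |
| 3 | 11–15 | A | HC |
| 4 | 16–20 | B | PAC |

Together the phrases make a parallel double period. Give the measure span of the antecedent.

measures 1–10

In a double period the first pair of phrases (ending imperfect authentic cadence) is the large antecedent and the second pair (ending perfect authentic cadence) is the large consequent; the antecedent is measures 1–10.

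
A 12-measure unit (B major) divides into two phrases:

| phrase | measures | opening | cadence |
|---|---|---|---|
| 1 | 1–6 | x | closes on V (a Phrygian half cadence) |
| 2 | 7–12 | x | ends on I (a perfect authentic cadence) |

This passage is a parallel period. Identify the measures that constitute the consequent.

measures 7–12

The antecedent is the phrase ending with the weaker cadence (Phrygian half cadence, phrase 1) and the consequent the one ending more conclusively (perfect authentic cadence, phrase 2); the consequent is measures 7–12.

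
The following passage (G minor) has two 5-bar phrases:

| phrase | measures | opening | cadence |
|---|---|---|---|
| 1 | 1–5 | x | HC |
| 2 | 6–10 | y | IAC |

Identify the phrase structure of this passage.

contrasting period

Phrase 1 ends with a half cadence (weaker) and phrase 2 with an imperfect authentic cadence (stronger): antecedent + consequent = a period.
The two phrases open with different material (x / y), so the period is contrasting.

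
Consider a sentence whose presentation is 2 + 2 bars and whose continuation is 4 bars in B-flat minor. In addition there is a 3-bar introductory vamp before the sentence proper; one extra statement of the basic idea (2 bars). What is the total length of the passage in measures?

Basic sentence: 2 + 2 + 4 = 8 bars.
8 (basic form) + 3 (introduction) + 2 (extra statement) = 13.

13 measures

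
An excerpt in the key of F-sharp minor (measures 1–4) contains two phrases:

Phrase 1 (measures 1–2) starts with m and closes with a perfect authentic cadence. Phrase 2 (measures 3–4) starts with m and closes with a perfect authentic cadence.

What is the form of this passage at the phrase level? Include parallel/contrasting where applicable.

Both phrases have the same opening (m) and the same cadence (perfect authentic cadence): the second is a restatement, not a consequent, so this is a repeated phrase rather than a period.

repeated phrase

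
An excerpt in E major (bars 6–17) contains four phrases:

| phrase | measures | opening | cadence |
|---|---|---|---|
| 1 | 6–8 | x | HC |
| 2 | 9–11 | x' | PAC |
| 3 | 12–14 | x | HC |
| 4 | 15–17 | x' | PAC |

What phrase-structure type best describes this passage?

repeated period

The cadence pattern HC–PAC–HC–PAC is weak–strong twice, and phrases 3–4 restate phrases 1–2: a period heard twice, not a double period (which would end weakly at phrase 2).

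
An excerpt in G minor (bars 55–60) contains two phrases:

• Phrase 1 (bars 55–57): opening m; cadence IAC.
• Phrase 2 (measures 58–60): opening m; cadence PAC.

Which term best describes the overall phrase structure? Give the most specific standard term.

parallel period

Phrase 1 ends with an imperfect authentic cadence (weaker) and phrase 2 with a perfect authentic cadence (stronger): antecedent + consequent = a period.
The two phrases open with the same material (m / m), so the period is parallel.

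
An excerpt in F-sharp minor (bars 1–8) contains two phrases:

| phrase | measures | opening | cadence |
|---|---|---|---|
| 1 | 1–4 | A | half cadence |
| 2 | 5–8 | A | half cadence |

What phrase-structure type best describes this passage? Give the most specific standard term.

repeated phrase

Both phrases have the same opening (A) and the same cadence (half cadence): the second is a restatement, not a consequent, so this is a repeated phrase rather than a period.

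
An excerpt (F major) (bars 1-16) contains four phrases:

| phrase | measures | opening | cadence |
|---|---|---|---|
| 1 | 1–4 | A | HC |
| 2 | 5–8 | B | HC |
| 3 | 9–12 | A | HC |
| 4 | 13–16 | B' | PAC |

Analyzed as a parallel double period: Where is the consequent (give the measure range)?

measures 9–16

In a double period the four phrases pair into a large antecedent (phrases 1–2, ending half cadence) and a large consequent (phrases 3–4, ending perfect authentic cadence). The consequent spans mm. 9–16.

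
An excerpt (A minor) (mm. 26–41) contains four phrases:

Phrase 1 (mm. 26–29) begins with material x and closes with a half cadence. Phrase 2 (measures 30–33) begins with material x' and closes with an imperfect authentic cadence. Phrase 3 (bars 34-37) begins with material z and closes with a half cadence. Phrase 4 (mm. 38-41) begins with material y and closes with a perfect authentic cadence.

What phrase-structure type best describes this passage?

Four phrases in two halves: the first half (bars 26-33) ends with an imperfect authentic cadence, the second (mm. 34–41) with a perfect authentic cadence — a large antecedent–consequent pair, i.e. a double period.
Phrase 3 begins with different material from phrase 1, making it contrasting.

contrasting double period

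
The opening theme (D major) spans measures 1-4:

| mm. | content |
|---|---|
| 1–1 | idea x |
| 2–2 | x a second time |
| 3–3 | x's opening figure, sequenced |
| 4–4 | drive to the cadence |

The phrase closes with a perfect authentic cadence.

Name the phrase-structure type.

Basic idea (m. 1) + its repetition (m. 2) form the presentation; fragmentation and cadence (bars 3-4) form the continuation — the 4-bar whole is a sentence.

sentence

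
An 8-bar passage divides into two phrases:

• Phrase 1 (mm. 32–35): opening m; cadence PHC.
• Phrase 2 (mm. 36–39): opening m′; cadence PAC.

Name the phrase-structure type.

parallel period

Phrase 1 ends with a Phrygian half cadence (weaker) and phrase 2 with a perfect authentic cadence (stronger): antecedent + consequent = a period.
The two phrases open with the same material (m / m′), so the period is parallel.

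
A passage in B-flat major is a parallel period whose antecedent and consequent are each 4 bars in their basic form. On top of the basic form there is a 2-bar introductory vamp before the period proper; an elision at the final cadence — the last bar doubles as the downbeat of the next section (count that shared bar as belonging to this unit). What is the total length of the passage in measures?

Basic parallel period: 4 + 4 = 8 bars.
8 (basic form) + 2 (introduction) = 10.
The elision shares a bar with the next section but does not change this unit's count.

10 measures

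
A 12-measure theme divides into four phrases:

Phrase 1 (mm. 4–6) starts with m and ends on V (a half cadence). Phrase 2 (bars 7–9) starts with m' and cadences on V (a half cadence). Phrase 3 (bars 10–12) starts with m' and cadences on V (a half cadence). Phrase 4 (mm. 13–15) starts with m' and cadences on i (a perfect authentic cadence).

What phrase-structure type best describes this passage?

parallel double period

Four phrases in two halves: the first half (mm. 4-9) ends with a half cadence, the second (bars 10–15) with a perfect authentic cadence — a large antecedent–consequent pair, i.e. a double period.
Phrase 3 begins with the same material as phrase 1, making it parallel.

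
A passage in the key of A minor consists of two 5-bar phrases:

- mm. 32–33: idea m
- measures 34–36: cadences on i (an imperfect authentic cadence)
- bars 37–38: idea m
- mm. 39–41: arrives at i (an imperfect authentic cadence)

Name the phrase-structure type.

Both phrases have the same opening (m) and the same cadence (imperfect authentic cadence): the second is a restatement, not a consequent, so this is a repeated phrase rather than a period.

repeated phrase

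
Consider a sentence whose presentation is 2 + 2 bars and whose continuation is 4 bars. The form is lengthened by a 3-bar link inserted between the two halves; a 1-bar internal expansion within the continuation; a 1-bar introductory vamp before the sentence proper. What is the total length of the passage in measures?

13 measures

Basic sentence: 2 + 2 + 4 = 8 bars.
8 (basic form) + 3 (link) + 1 (internal expansion) + 1 (introduction) = 13.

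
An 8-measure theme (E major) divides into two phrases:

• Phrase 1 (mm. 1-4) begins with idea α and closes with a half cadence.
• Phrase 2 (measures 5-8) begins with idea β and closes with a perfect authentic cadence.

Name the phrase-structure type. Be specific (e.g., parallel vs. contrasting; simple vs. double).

contrasting period

Phrase 1 ends with a half cadence (weaker) and phrase 2 with a perfect authentic cadence (stronger): antecedent + consequent = a period.
The two phrases open with different material (α / β), so the period is contrasting.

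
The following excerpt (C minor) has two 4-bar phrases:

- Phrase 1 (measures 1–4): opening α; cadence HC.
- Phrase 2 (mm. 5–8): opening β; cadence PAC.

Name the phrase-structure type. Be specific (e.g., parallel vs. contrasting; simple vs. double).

Phrase 1 ends with a half cadence (weaker) and phrase 2 with a perfect authentic cadence (stronger): antecedent + consequent = a period.
The two phrases open with different material (α / β), so the period is contrasting.

contrasting period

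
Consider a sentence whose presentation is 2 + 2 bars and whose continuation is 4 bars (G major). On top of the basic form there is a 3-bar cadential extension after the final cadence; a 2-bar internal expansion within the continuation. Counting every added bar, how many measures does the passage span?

Basic sentence: 2 + 2 + 4 = 8 bars.
8 (basic form) + 3 (cadential extension) + 2 (internal expansion) = 13.

13 measures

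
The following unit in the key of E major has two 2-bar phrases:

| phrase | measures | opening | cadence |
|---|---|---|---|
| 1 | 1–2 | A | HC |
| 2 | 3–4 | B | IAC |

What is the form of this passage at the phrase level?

Phrase 1 ends with a half cadence (weaker) and phrase 2 with an imperfect authentic cadence (stronger): antecedent + consequent = a period.
The two phrases open with different material (A / B), so the period is contrasting.

contrasting period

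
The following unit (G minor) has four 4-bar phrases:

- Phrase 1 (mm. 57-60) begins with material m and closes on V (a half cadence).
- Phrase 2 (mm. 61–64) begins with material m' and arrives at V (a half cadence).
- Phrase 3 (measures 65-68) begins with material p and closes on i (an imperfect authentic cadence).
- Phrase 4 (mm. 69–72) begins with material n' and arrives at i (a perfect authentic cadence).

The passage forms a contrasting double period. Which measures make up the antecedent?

measures 57–64

In a double period the first pair of phrases (ending half cadence) is the large antecedent and the second pair (ending perfect authentic cadence) is the large consequent; the antecedent is measures 57–64.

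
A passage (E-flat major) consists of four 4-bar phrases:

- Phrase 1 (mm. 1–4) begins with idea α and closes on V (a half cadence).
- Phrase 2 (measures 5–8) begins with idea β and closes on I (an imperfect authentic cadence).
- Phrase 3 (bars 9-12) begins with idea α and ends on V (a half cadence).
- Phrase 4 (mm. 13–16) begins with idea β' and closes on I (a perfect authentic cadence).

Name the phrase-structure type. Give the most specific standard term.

Four phrases in two halves: the first half (mm. 1–8) ends with an imperfect authentic cadence, the second (mm. 9–16) with a perfect authentic cadence — a large antecedent–consequent pair, i.e. a double period.
Phrase 3 begins with the same material as phrase 1, making it parallel.

parallel double period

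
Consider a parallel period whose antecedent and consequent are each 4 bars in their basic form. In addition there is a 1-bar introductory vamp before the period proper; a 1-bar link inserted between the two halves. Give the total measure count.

Basic parallel period: 4 + 4 = 8 bars.
8 (basic form) + 1 (introduction) + 1 (link) = 10.

10 measures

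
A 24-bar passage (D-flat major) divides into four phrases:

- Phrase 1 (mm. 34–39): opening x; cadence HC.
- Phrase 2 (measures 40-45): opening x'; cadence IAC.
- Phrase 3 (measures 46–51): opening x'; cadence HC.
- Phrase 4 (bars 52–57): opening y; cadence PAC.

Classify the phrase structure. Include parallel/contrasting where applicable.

parallel double period

Four phrases in two halves: the first half (mm. 34–45) ends with an imperfect authentic cadence, the second (mm. 46–57) with a perfect authentic cadence — a large antecedent–consequent pair, i.e. a double period.
Phrase 3 begins with the same material as phrase 1, making it parallel.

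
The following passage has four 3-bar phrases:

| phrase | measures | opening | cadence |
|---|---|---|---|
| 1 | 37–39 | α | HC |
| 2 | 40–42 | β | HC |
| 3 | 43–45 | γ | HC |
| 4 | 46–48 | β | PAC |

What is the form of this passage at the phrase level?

Four phrases in two halves: the first half (measures 37–42) ends with a half cadence, the second (measures 43-48) with a perfect authentic cadence — a large antecedent–consequent pair, i.e. a double period.
Phrase 3 begins with different material from phrase 1, making it contrasting.

contrasting double period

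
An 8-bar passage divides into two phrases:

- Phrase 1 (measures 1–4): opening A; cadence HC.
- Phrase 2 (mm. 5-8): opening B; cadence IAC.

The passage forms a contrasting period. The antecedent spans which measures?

measures 1–4

The antecedent is the phrase ending with the weaker cadence (half cadence, phrase 1) and the consequent the one ending more conclusively (imperfect authentic cadence, phrase 2); the antecedent is mm. 1-4.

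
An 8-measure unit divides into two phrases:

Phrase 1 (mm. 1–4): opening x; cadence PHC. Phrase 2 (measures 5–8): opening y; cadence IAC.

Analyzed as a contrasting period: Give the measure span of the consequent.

measures 5–8

The antecedent is the phrase ending with the weaker cadence (Phrygian half cadence, phrase 1) and the consequent the one ending more conclusively (imperfect authentic cadence, phrase 2); the consequent is mm. 5-8.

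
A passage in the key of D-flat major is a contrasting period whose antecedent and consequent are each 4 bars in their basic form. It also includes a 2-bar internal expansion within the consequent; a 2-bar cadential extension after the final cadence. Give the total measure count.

12 measures

Basic contrasting period: 4 + 4 = 8 bars.
8 (basic form) + 2 (internal expansion) + 2 (cadential extension) = 12.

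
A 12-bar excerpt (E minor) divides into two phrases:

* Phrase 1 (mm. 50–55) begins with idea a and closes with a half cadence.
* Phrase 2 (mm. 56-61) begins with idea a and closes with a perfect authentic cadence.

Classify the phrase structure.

Phrase 1 ends with a half cadence (weaker) and phrase 2 with a perfect authentic cadence (stronger): antecedent + consequent = a period.
The two phrases open with the same material (a / a), so the period is parallel.

parallel period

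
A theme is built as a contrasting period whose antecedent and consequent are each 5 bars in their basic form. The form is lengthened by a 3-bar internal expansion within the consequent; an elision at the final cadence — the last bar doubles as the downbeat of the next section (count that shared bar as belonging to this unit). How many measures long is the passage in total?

Basic contrasting period: 5 + 5 = 10 bars.
10 (basic form) + 3 (internal expansion) = 13.
The elision shares a bar with the next section but does not change this unit's count.

13 measures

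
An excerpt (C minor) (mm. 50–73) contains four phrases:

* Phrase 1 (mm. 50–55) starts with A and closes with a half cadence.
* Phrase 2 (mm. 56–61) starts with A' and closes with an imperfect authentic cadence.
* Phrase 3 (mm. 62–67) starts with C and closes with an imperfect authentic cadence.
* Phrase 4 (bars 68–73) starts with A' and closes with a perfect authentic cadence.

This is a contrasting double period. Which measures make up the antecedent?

In a double period the first pair of phrases (ending imperfect authentic cadence) is the large antecedent and the second pair (ending perfect authentic cadence) is the large consequent; the antecedent is measures 50–61.

measures 50–61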